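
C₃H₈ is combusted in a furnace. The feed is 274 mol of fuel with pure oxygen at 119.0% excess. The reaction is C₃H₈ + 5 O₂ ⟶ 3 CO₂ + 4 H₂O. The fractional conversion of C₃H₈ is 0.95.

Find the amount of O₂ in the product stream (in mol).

Stoichiometric O₂ = 5 × 274 = 1370 mol; O₂ fed = 1370 × 2.190 = 3000 mol.
Fuel reacted = 0.95 × 274 → ξ = 260.3 mol.
Outlet (n = n₀ + ν ξ):
  C₃H₈: 274 − 1(260.3) = 13.7
  O₂: 3000 − 5(260.3) = 1699
  CO₂: 0 + 3(260.3) = 780.9
  H₂O: 0 + 4(260.3) = 1041

1700 mol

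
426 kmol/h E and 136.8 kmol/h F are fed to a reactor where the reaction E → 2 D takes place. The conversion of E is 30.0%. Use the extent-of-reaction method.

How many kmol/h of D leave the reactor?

256 kmol/h

E reacted = 0.3 × 426 = 127.8 kmol/h; ν_E = −1, so ξ = 127.8/1 = 127.8 kmol/h.
Outlet amounts (n = n₀ + ν ξ):
  E: 426 − 1(127.8) = 298.2
  D: 0 + 2(127.8) = 255.6
  F: 136.8 (inert)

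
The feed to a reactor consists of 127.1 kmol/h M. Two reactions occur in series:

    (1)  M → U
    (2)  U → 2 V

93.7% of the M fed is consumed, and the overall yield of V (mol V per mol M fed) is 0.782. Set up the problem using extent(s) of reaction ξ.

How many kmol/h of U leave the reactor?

Conversion of M: M consumed = 1ξ₁ = 0.937 × 127.1 → ξ₁ = 119.1 kmol/h.
Yield of V: 2ξ₂ / 127.1 = 0.782 → ξ₂ = 49.7 kmol/h.
Outlet amounts (n = n₀ + Σ ν·ξ):
  M: 127.1 − 1(119.1) = 8.007
  U: 0 + 1(119.1) − 1(49.7) = 69.4
  V: 0 + 2(49.7) = 99.39

69.4 kmol/h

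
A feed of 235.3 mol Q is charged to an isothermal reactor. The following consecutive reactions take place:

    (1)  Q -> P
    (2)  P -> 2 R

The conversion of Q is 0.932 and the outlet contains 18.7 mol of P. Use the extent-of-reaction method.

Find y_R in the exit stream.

0.92

Conversion of Q: Q consumed = 1ξ₁ = 0.932 × 235.3 → ξ₁ = 219.3 mol.
P balance: n_P = 0 + 1ξ₁ − 1ξ₂ = 18.7 → ξ₂ = (1·219.3 − 18.7)/1 = 200.6 mol.
Outlet amounts (n = n₀ + Σ ν·ξ):
  Q: 235.3 − 1(219.3) = 16
  P: 0 + 1(219.3) − 1(200.6) = 18.7
  R: 0 + 2(200.6) = 401.2
Total out = 435.9 mol; y_R = 401.2 / 435.9 = 0.9204.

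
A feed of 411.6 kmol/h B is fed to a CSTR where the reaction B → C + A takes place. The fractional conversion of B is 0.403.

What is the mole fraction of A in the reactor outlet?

B reacted = 0.403 × 411.6 = 165.9 kmol/h; ν_B = −1, so ξ = 165.9/1 = 165.9 kmol/h.
Outlet amounts (n = n₀ + ν ξ):
  B: 411.6 − 1(165.9) = 245.7
  C: 0 + 1(165.9) = 165.9
  A: 0 + 1(165.9) = 165.9
Total out = 577.5 kmol/h; y_A = 165.9 / 577.5 = 0.2872.

0.287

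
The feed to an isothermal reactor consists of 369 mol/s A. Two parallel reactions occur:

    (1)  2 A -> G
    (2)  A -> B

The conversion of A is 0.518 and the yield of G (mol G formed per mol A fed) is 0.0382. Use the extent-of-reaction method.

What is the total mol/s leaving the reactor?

Yield of G: 1ξ₁ / 369 = 0.0382 → ξ₁ = 14.1 mol/s.
Conversion of A: 2ξ₁ + 1ξ₂ = 0.518 × 369 = 191.1 → ξ₂ = 163 mol/s.
Outlet amounts (n = n₀ + Σ ν·ξ):
  A: 369 − 2(14.1) − 1(163) = 177.9
  G: 0 + 1(14.1) = 14.1
  B: 0 + 1(163) = 163
Total out = 177.9 + 14.1 + 163 = 354.9 mol/s.

355 mol/s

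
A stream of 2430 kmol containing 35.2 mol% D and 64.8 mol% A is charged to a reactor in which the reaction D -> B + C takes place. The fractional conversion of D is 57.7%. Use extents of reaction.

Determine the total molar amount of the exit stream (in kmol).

D reacted = 0.577 × 855.4 = 493.5 kmol; ν_D = −1, so ξ = 493.5/1 = 493.5 kmol.
Outlet amounts (n = n₀ + ν ξ):
  D: 855.4 − 1(493.5) = 361.8
  B: 0 + 1(493.5) = 493.5
  C: 0 + 1(493.5) = 493.5
  A: 1575 (inert)
Total out = 361.8 + 493.5 + 493.5 + 1575 = 2924 kmol.

2920 kmol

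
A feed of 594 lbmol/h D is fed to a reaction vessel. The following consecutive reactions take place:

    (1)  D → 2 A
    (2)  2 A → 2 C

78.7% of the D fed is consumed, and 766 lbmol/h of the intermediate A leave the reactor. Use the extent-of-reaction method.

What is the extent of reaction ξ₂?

Conversion of D: D consumed = 1ξ₁ = 0.787 × 594 → ξ₁ = 467.5 lbmol/h.
A balance: n_A = 0 + 2ξ₁ − 2ξ₂ = 766 → ξ₂ = (2·467.5 − 766)/2 = 84.48 lbmol/h.
Outlet amounts (n = n₀ + Σ ν·ξ):
  D: 594 − 1(467.5) = 126.5
  A: 0 + 2(467.5) − 2(84.48) = 766
  C: 0 + 2(84.48) = 169

ξ₂ = 84.5 lbmol/h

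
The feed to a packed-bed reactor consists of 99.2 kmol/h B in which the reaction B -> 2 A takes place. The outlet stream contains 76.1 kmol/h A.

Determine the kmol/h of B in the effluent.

61.2 kmol/h

For A: n = n₀ + 2ξ → 76.1 = 0 + 2ξ, giving ξ = 38.05 kmol/h.
Outlet amounts (n = n₀ + ν ξ):
  B: 99.2 − 1(38.05) = 61.15
  A: 0 + 2(38.05) = 76.1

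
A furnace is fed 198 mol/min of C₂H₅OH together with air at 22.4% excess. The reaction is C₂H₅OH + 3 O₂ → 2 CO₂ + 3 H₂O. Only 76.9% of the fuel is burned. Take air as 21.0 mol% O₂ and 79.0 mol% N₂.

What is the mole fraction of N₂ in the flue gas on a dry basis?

0.815

Stoichiometric O₂ = 3 × 198 = 594 mol/min; O₂ fed = 594 × 1.224 = 727.1 mol/min.
N₂ fed = 727.1 × 79/21 = 2735 mol/min.
Fuel reacted = 0.769 × 198 → ξ = 152.3 mol/min.
Outlet (n = n₀ + ν ξ):
  C₂H₅OH: 198 − 1(152.3) = 45.74
  O₂: 727.1 − 3(152.3) = 270.3
  N₂: 2735 (inert)
  CO₂: 0 + 2(152.3) = 304.5
  H₂O: 0 + 3(152.3) = 456.8
Dry total = 3356 mol/min; y_N₂ (dry) = 2735 / 3356 = 0.8151.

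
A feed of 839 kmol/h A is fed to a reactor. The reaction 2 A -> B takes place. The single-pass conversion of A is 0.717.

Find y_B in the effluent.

A reacted = 0.717 × 839 = 601.6 kmol/h; ν_A = −2, so ξ = 601.6/2 = 300.8 kmol/h.
Outlet amounts (n = n₀ + ν ξ):
  A: 839 − 2(300.8) = 237.4
  B: 0 + 1(300.8) = 300.8
Total out = 538.2 kmol/h; y_B = 300.8 / 538.2 = 0.5588.

0.559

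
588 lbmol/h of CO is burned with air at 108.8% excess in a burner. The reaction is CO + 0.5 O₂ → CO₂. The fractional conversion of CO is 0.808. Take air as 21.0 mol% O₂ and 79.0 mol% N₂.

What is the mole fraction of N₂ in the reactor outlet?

Stoichiometric O₂ = 0.5 × 588 = 294 lbmol/h; O₂ fed = 294 × 2.088 = 613.9 lbmol/h.
N₂ fed = 613.9 × 79/21 = 2309 lbmol/h.
Fuel reacted = 0.808 × 588 → ξ = 475.1 lbmol/h.
Outlet (n = n₀ + ν ξ):
  CO: 588 − 1(475.1) = 112.9
  O₂: 613.9 − 0.5(475.1) = 376.3
  N₂: 2309 (inert)
  CO₂: 0 + 1(475.1) = 475.1
Total out = 3274 lbmol/h; y_N₂ = 2309 / 3274 = 0.7054.

0.705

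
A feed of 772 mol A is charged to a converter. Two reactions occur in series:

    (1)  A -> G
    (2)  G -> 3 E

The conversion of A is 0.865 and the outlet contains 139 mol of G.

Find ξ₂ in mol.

Conversion of A: A consumed = 1ξ₁ = 0.865 × 772 → ξ₁ = 667.8 mol.
G balance: n_G = 0 + 1ξ₁ − 1ξ₂ = 139 → ξ₂ = (1·667.8 − 139)/1 = 528.8 mol.
Outlet amounts (n = n₀ + Σ ν·ξ):
  A: 772 − 1(667.8) = 104.2
  G: 0 + 1(667.8) − 1(528.8) = 139
  E: 0 + 3(528.8) = 1586

ξ₂ = 529 mol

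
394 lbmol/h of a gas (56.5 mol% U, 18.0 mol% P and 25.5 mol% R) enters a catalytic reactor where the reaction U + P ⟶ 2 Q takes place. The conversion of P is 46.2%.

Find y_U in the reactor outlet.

0.482

P reacted = 0.462 × 70.92 = 32.77 lbmol/h; ν_P = −1, so ξ = 32.77/1 = 32.77 lbmol/h.
Outlet amounts (n = n₀ + ν ξ):
  U: 222.6 − 1(32.77) = 189.8
  P: 70.92 − 1(32.77) = 38.15
  Q: 0 + 2(32.77) = 65.53
  R: 100.5 (inert)
Total out = 394 lbmol/h; y_U = 189.8 / 394 = 0.4818.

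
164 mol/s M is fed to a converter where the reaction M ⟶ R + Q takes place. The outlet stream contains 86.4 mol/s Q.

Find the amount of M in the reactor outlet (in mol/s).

77.6 mol/s

For Q: n = n₀ + 1ξ → 86.4 = 0 + 1ξ, giving ξ = 86.4 mol/s.
Outlet amounts (n = n₀ + ν ξ):
  M: 164 − 1(86.4) = 77.6
  R: 0 + 1(86.4) = 86.4
  Q: 0 + 1(86.4) = 86.4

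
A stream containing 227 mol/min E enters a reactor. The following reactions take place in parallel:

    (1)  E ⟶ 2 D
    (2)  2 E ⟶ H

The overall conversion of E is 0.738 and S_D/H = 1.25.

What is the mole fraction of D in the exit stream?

Conversion of E: E consumed = 0.738 × 227 = 167.5 mol/min = 1ξ₁ + 2ξ₂.
Selectivity: 2ξ₁ / (1ξ₂) = 1.25 → ξ₁ = 0.625 ξ₂.
Substitute: (1·0.625 + 2) ξ₂ = 167.5 → ξ₂ = 63.82 mol/min, ξ₁ = 39.89 mol/min.
Outlet amounts (n = n₀ + Σ ν·ξ):
  E: 227 − 1(39.89) − 2(63.82) = 59.47
  D: 0 + 2(39.89) = 79.77
  H: 0 + 1(63.82) = 63.82
Total out = 203.1 mol/min; y_D = 79.77 / 203.1 = 0.3928.

0.393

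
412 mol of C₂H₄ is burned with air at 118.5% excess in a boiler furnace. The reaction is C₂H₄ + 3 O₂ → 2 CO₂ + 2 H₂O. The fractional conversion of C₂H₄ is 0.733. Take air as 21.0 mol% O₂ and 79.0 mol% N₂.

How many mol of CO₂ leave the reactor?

Stoichiometric O₂ = 3 × 412 = 1236 mol; O₂ fed = 1236 × 2.185 = 2701 mol.
N₂ fed = 2701 × 79/21 = 10160 mol.
Fuel reacted = 0.733 × 412 → ξ = 302 mol.
Outlet (n = n₀ + ν ξ):
  C₂H₄: 412 − 1(302) = 110
  O₂: 2701 − 3(302) = 1795
  N₂: 10160 (inert)
  CO₂: 0 + 2(302) = 604
  H₂O: 0 + 2(302) = 604

604 mol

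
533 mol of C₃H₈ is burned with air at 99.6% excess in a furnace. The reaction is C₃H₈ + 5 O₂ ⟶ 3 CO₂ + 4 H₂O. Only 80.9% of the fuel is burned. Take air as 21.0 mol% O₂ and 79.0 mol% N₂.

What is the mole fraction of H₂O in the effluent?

0.0656

Stoichiometric O₂ = 5 × 533 = 2665 mol; O₂ fed = 2665 × 1.996 = 5319 mol.
N₂ fed = 5319 × 79/21 = 20010 mol.
Fuel reacted = 0.809 × 533 → ξ = 431.2 mol.
Outlet (n = n₀ + ν ξ):
  C₃H₈: 533 − 1(431.2) = 101.8
  O₂: 5319 − 5(431.2) = 3163
  N₂: 20010 (inert)
  CO₂: 0 + 3(431.2) = 1294
  H₂O: 0 + 4(431.2) = 1725
Total out = 26290 mol; y_H₂O = 1725 / 26290 = 0.0656.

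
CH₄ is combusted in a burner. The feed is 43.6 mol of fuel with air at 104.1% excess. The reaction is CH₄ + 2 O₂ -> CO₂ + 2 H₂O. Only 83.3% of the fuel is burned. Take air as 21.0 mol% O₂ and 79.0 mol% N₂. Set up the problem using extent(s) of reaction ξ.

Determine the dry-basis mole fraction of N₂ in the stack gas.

0.818

Stoichiometric O₂ = 2 × 43.6 = 87.2 mol; O₂ fed = 87.2 × 2.041 = 178 mol.
N₂ fed = 178 × 79/21 = 669.5 mol.
Fuel reacted = 0.833 × 43.6 → ξ = 36.32 mol.
Outlet (n = n₀ + ν ξ):
  CH₄: 43.6 − 1(36.32) = 7.281
  O₂: 178 − 2(36.32) = 105.3
  N₂: 669.5 (inert)
  CO₂: 0 + 1(36.32) = 36.32
  H₂O: 0 + 2(36.32) = 72.64
Dry total = 818.5 mol; y_N₂ (dry) = 669.5 / 818.5 = 0.818.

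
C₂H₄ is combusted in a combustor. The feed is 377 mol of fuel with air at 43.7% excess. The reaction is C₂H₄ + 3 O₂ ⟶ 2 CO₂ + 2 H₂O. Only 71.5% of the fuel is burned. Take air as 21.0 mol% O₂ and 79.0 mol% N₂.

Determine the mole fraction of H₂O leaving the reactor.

Stoichiometric O₂ = 3 × 377 = 1131 mol; O₂ fed = 1131 × 1.437 = 1625 mol.
N₂ fed = 1625 × 79/21 = 6114 mol.
Fuel reacted = 0.715 × 377 → ξ = 269.6 mol.
Outlet (n = n₀ + ν ξ):
  C₂H₄: 377 − 1(269.6) = 107.4
  O₂: 1625 − 3(269.6) = 816.6
  N₂: 6114 (inert)
  CO₂: 0 + 2(269.6) = 539.1
  H₂O: 0 + 2(269.6) = 539.1
Total out = 8116 mol; y_H₂O = 539.1 / 8116 = 0.06642.

0.0664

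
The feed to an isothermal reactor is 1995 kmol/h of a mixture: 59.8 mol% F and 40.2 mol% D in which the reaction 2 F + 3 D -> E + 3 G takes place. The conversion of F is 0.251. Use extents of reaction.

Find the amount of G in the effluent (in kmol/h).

449 kmol/h

F reacted = 0.251 × 1193 = 299.4 kmol/h; ν_F = −2, so ξ = 299.4/2 = 149.7 kmol/h.
Outlet amounts (n = n₀ + ν ξ):
  F: 1193 − 2(149.7) = 893.6
  D: 802 − 3(149.7) = 352.8
  E: 0 + 1(149.7) = 149.7
  G: 0 + 3(149.7) = 449.2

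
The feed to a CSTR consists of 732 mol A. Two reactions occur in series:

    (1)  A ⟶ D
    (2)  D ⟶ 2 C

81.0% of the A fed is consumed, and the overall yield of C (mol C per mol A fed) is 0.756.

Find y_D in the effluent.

0.313

Conversion of A: A consumed = 1ξ₁ = 0.81 × 732 → ξ₁ = 592.9 mol.
Yield of C: 2ξ₂ / 732 = 0.756 → ξ₂ = 276.7 mol.
Outlet amounts (n = n₀ + Σ ν·ξ):
  A: 732 − 1(592.9) = 139.1
  D: 0 + 1(592.9) − 1(276.7) = 316.2
  C: 0 + 2(276.7) = 553.4
Total out = 1009 mol; y_D = 316.2 / 1009 = 0.3135.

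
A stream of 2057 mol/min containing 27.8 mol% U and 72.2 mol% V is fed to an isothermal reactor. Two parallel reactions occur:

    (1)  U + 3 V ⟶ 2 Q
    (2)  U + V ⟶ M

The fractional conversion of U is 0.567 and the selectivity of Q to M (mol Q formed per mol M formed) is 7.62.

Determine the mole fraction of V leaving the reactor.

0.439

Conversion of U: U consumed = 0.567 × 571.8 = 324.2 mol/min = 1ξ₁ + 1ξ₂.
Selectivity: 2ξ₁ / (1ξ₂) = 7.62 → ξ₁ = 3.81 ξ₂.
Substitute: (1·3.81 + 1) ξ₂ = 324.2 → ξ₂ = 67.41 mol/min, ξ₁ = 256.8 mol/min.
Outlet amounts (n = n₀ + Σ ν·ξ):
  U: 571.8 − 1(256.8) − 1(67.41) = 247.6
  V: 1485 − 3(256.8) − 1(67.41) = 647.3
  Q: 0 + 2(256.8) = 513.7
  M: 0 + 1(67.41) = 67.41
Total out = 1476 mol/min; y_V = 647.3 / 1476 = 0.4385.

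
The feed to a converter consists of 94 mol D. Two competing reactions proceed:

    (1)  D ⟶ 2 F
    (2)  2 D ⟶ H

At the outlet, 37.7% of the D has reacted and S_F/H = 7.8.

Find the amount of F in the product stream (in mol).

Conversion of D: D consumed = 0.377 × 94 = 35.44 mol = 1ξ₁ + 2ξ₂.
Selectivity: 2ξ₁ / (1ξ₂) = 7.8 → ξ₁ = 3.9 ξ₂.
Substitute: (1·3.9 + 2) ξ₂ = 35.44 → ξ₂ = 6.006 mol, ξ₁ = 23.43 mol.
Outlet amounts (n = n₀ + Σ ν·ξ):
  D: 94 − 1(23.43) − 2(6.006) = 58.56
  F: 0 + 2(23.43) = 46.85
  H: 0 + 1(6.006) = 6.006

46.9 mol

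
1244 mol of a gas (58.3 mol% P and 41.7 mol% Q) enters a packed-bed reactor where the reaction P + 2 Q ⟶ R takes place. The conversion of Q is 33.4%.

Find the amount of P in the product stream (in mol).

639 mol

Q reacted = 0.334 × 518.7 = 173.3 mol; ν_Q = −2, so ξ = 173.3/2 = 86.63 mol.
Outlet amounts (n = n₀ + ν ξ):
  P: 725.3 − 1(86.63) = 638.6
  Q: 518.7 − 2(86.63) = 345.5
  R: 0 + 1(86.63) = 86.63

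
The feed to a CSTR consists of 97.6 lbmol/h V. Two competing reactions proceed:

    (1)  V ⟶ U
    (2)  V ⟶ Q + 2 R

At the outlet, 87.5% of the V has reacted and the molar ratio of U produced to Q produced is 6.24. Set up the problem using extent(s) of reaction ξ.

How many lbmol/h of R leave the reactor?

23.6 lbmol/h

Conversion of V: V consumed = 0.875 × 97.6 = 85.4 lbmol/h = 1ξ₁ + 1ξ₂.
Selectivity: 1ξ₁ / (1ξ₂) = 6.24 → ξ₁ = 6.24 ξ₂.
Substitute: (1·6.24 + 1) ξ₂ = 85.4 → ξ₂ = 11.8 lbmol/h, ξ₁ = 73.6 lbmol/h.
Outlet amounts (n = n₀ + Σ ν·ξ):
  V: 97.6 − 1(73.6) − 1(11.8) = 12.2
  U: 0 + 1(73.6) = 73.6
  Q: 0 + 1(11.8) = 11.8
  R: 0 + 2(11.8) = 23.59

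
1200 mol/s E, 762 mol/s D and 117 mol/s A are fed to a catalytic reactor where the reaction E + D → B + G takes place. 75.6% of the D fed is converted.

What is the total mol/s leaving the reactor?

D reacted = 0.756 × 762 = 576.1 mol/s; ν_D = −1, so ξ = 576.1/1 = 576.1 mol/s.
Outlet amounts (n = n₀ + ν ξ):
  E: 1200 − 1(576.1) = 623.9
  D: 762 − 1(576.1) = 185.9
  B: 0 + 1(576.1) = 576.1
  G: 0 + 1(576.1) = 576.1
  A: 117 (inert)
Total out = 623.9 + 185.9 + 576.1 + 576.1 + 117 = 2079 mol/s.

2080 mol/s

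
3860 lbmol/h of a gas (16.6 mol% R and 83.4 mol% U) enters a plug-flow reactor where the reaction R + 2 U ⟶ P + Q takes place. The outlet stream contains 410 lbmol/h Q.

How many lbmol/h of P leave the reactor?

For Q: n = n₀ + 1ξ → 410 = 0 + 1ξ, giving ξ = 410 lbmol/h.
Outlet amounts (n = n₀ + ν ξ):
  R: 640.8 − 1(410) = 230.8
  U: 3219 − 2(410) = 2399
  P: 0 + 1(410) = 410
  Q: 0 + 1(410) = 410

410 lbmol/h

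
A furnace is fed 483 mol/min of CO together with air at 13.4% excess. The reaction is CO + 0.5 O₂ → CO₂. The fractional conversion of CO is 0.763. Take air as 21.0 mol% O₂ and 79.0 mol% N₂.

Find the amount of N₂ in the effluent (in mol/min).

Stoichiometric O₂ = 0.5 × 483 = 241.5 mol/min; O₂ fed = 241.5 × 1.134 = 273.9 mol/min.
N₂ fed = 273.9 × 79/21 = 1030 mol/min.
Fuel reacted = 0.763 × 483 → ξ = 368.5 mol/min.
Outlet (n = n₀ + ν ξ):
  CO: 483 − 1(368.5) = 114.5
  O₂: 273.9 − 0.5(368.5) = 89.6
  N₂: 1030 (inert)
  CO₂: 0 + 1(368.5) = 368.5

1030 mol/min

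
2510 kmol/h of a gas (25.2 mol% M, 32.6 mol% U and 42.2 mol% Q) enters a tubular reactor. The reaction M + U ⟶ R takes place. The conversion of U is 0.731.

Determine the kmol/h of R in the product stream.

598 kmol/h

U reacted = 0.731 × 818.3 = 598.1 kmol/h; ν_U = −1, so ξ = 598.1/1 = 598.1 kmol/h.
Outlet amounts (n = n₀ + ν ξ):
  M: 632.5 − 1(598.1) = 34.37
  U: 818.3 − 1(598.1) = 220.1
  R: 0 + 1(598.1) = 598.1
  Q: 1059 (inert)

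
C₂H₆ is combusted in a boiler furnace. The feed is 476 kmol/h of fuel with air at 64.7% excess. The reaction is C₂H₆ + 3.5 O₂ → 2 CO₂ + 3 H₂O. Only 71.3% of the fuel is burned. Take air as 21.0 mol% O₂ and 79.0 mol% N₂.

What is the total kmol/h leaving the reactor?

Stoichiometric O₂ = 3.5 × 476 = 1666 kmol/h; O₂ fed = 1666 × 1.647 = 2744 kmol/h.
N₂ fed = 2744 × 79/21 = 10320 kmol/h.
Fuel reacted = 0.713 × 476 → ξ = 339.4 kmol/h.
Outlet (n = n₀ + ν ξ):
  C₂H₆: 476 − 1(339.4) = 136.6
  O₂: 2744 − 3.5(339.4) = 1556
  N₂: 10320 (inert)
  CO₂: 0 + 2(339.4) = 678.8
  H₂O: 0 + 3(339.4) = 1018
Total out = 136.6 + 1556 + 10320 + 678.8 + 1018 = 13710 kmol/h.

13700 kmol/h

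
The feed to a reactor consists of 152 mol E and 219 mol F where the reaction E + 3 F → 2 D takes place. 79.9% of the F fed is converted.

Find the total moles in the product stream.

254 mol

F reacted = 0.799 × 219 = 175 mol; ν_F = −3, so ξ = 175/3 = 58.33 mol.
Outlet amounts (n = n₀ + ν ξ):
  E: 152 − 1(58.33) = 93.67
  F: 219 − 3(58.33) = 44.02
  D: 0 + 2(58.33) = 116.7
Total out = 93.67 + 44.02 + 116.7 = 254.3 mol.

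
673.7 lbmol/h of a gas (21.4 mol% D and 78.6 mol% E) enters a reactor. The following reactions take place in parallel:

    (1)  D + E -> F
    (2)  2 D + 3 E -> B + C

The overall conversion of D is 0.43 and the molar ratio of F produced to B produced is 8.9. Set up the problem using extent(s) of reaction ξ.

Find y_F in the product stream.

0.0835

Conversion of D: D consumed = 0.43 × 144.2 = 61.99 lbmol/h = 1ξ₁ + 2ξ₂.
Selectivity: 1ξ₁ / (1ξ₂) = 8.9 → ξ₁ = 8.9 ξ₂.
Substitute: (1·8.9 + 2) ξ₂ = 61.99 → ξ₂ = 5.688 lbmol/h, ξ₁ = 50.62 lbmol/h.
Outlet amounts (n = n₀ + Σ ν·ξ):
  D: 144.2 − 1(50.62) − 2(5.688) = 82.18
  E: 529.5 − 1(50.62) − 3(5.688) = 461.8
  F: 0 + 1(50.62) = 50.62
  B: 0 + 1(5.688) = 5.688
  C: 0 + 1(5.688) = 5.688
Total out = 606 lbmol/h; y_F = 50.62 / 606 = 0.08353.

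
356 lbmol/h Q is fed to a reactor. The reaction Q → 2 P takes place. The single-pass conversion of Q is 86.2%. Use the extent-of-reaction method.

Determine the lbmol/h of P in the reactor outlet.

Q reacted = 0.862 × 356 = 306.9 lbmol/h; ν_Q = −1, so ξ = 306.9/1 = 306.9 lbmol/h.
Outlet amounts (n = n₀ + ν ξ):
  Q: 356 − 1(306.9) = 49.13
  P: 0 + 2(306.9) = 613.7

614 lbmol/h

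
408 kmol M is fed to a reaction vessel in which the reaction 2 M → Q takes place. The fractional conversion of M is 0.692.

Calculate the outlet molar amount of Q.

141 kmol

M reacted = 0.692 × 408 = 282.3 kmol; ν_M = −2, so ξ = 282.3/2 = 141.2 kmol.
Outlet amounts (n = n₀ + ν ξ):
  M: 408 − 2(141.2) = 125.7
  Q: 0 + 1(141.2) = 141.2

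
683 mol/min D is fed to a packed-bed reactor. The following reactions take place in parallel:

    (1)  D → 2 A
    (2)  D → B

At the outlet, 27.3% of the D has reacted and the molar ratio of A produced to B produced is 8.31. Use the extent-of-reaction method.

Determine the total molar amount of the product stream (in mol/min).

Conversion of D: D consumed = 0.273 × 683 = 186.5 mol/min = 1ξ₁ + 1ξ₂.
Selectivity: 2ξ₁ / (1ξ₂) = 8.31 → ξ₁ = 4.155 ξ₂.
Substitute: (1·4.155 + 1) ξ₂ = 186.5 → ξ₂ = 36.17 mol/min, ξ₁ = 150.3 mol/min.
Outlet amounts (n = n₀ + Σ ν·ξ):
  D: 683 − 1(150.3) − 1(36.17) = 496.5
  A: 0 + 2(150.3) = 300.6
  B: 0 + 1(36.17) = 36.17
Total out = 496.5 + 300.6 + 36.17 = 833.3 mol/min.

833 mol/min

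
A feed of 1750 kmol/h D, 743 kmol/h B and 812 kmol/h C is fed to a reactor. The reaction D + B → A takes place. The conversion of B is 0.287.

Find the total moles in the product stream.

B reacted = 0.287 × 743 = 213.2 kmol/h; ν_B = −1, so ξ = 213.2/1 = 213.2 kmol/h.
Outlet amounts (n = n₀ + ν ξ):
  D: 1750 − 1(213.2) = 1537
  B: 743 − 1(213.2) = 529.8
  A: 0 + 1(213.2) = 213.2
  C: 812 (inert)
Total out = 1537 + 529.8 + 213.2 + 812 = 3092 kmol/h.

3090 kmol/h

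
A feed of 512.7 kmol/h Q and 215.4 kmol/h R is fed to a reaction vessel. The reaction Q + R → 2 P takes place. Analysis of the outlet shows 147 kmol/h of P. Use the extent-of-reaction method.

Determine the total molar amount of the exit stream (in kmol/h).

For P: n = n₀ + 2ξ → 147 = 0 + 2ξ, giving ξ = 73.5 kmol/h.
Outlet amounts (n = n₀ + ν ξ):
  Q: 512.7 − 1(73.5) = 439.2
  R: 215.4 − 1(73.5) = 141.9
  P: 0 + 2(73.5) = 147
Total out = 439.2 + 141.9 + 147 = 728.1 kmol/h.

728 kmol/h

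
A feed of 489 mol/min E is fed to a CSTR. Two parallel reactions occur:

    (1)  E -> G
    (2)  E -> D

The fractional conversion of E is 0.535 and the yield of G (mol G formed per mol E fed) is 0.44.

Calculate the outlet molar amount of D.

Yield of G: 1ξ₁ / 489 = 0.44 → ξ₁ = 215.2 mol/min.
Conversion of E: 1ξ₁ + 1ξ₂ = 0.535 × 489 = 261.6 → ξ₂ = 46.46 mol/min.
Outlet amounts (n = n₀ + Σ ν·ξ):
  E: 489 − 1(215.2) − 1(46.46) = 227.4
  G: 0 + 1(215.2) = 215.2
  D: 0 + 1(46.46) = 46.46

46.5 mol/min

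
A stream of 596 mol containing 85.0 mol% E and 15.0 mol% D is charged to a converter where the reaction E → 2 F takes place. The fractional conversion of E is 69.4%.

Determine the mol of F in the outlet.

703 mol

E reacted = 0.694 × 506.6 = 351.6 mol; ν_E = −1, so ξ = 351.6/1 = 351.6 mol.
Outlet amounts (n = n₀ + ν ξ):
  E: 506.6 − 1(351.6) = 155
  F: 0 + 2(351.6) = 703.2
  D: 89.4 (inert)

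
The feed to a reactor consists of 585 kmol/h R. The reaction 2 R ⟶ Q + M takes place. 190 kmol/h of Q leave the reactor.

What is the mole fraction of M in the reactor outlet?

0.325

For Q: n = n₀ + 1ξ → 190 = 0 + 1ξ, giving ξ = 190 kmol/h.
Outlet amounts (n = n₀ + ν ξ):
  R: 585 − 2(190) = 205
  Q: 0 + 1(190) = 190
  M: 0 + 1(190) = 190
Total out = 585 kmol/h; y_M = 190 / 585 = 0.3248.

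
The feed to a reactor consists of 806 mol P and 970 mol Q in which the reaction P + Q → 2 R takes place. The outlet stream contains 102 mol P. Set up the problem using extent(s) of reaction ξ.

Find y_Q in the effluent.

0.15

For P: n = n₀ − 1ξ → 102 = 806 − 1ξ, giving ξ = 704 mol.
Outlet amounts (n = n₀ + ν ξ):
  P: 806 − 1(704) = 102
  Q: 970 − 1(704) = 266
  R: 0 + 2(704) = 1408
Total out = 1776 mol; y_Q = 266 / 1776 = 0.1498.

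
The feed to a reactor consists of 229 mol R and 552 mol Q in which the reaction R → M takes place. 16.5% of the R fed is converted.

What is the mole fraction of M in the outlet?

0.0484

R reacted = 0.165 × 229 = 37.79 mol; ν_R = −1, so ξ = 37.79/1 = 37.79 mol.
Outlet amounts (n = n₀ + ν ξ):
  R: 229 − 1(37.79) = 191.2
  M: 0 + 1(37.79) = 37.79
  Q: 552 (inert)
Total out = 781 mol; y_M = 37.79 / 781 = 0.04838.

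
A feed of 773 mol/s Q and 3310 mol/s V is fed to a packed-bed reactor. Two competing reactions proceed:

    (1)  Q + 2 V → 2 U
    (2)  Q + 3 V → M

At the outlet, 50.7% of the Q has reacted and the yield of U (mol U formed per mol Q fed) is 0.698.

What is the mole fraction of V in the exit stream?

Yield of U: 2ξ₁ / 773 = 0.698 → ξ₁ = 269.8 mol/s.
Conversion of Q: 1ξ₁ + 1ξ₂ = 0.507 × 773 = 391.9 → ξ₂ = 122.1 mol/s.
Outlet amounts (n = n₀ + Σ ν·ξ):
  Q: 773 − 1(269.8) − 1(122.1) = 381.1
  V: 3310 − 2(269.8) − 3(122.1) = 2404
  U: 0 + 2(269.8) = 539.6
  M: 0 + 1(122.1) = 122.1
Total out = 3447 mol/s; y_V = 2404 / 3447 = 0.6975.

0.697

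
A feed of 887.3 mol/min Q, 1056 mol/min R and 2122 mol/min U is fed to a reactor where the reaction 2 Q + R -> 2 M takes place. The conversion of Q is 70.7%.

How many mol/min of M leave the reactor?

627 mol/min

Q reacted = 0.707 × 887.3 = 627.3 mol/min; ν_Q = −2, so ξ = 627.3/2 = 313.7 mol/min.
Outlet amounts (n = n₀ + ν ξ):
  Q: 887.3 − 2(313.7) = 260
  R: 1056 − 1(313.7) = 742.3
  M: 0 + 2(313.7) = 627.3
  U: 2122 (inert)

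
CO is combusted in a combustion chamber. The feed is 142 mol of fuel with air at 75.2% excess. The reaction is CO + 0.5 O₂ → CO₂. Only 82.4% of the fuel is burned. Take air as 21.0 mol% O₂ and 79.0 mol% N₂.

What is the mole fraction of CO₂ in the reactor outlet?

Stoichiometric O₂ = 0.5 × 142 = 71 mol; O₂ fed = 71 × 1.752 = 124.4 mol.
N₂ fed = 124.4 × 79/21 = 468 mol.
Fuel reacted = 0.824 × 142 → ξ = 117 mol.
Outlet (n = n₀ + ν ξ):
  CO: 142 − 1(117) = 24.99
  O₂: 124.4 − 0.5(117) = 65.89
  N₂: 468 (inert)
  CO₂: 0 + 1(117) = 117
Total out = 675.8 mol; y_CO₂ = 117 / 675.8 = 0.1731.

0.173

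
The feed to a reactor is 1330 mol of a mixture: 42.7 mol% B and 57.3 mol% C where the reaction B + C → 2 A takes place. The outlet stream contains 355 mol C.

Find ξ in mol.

ξ = 407 mol

For C: n = n₀ − 1ξ → 355 = 762.1 − 1ξ, giving ξ = 407.1 mol.
Outlet amounts (n = n₀ + ν ξ):
  B: 567.9 − 1(407.1) = 160.8
  C: 762.1 − 1(407.1) = 355
  A: 0 + 2(407.1) = 814.2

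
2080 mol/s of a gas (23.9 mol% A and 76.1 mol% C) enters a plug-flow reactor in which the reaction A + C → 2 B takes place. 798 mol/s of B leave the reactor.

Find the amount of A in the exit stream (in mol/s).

For B: n = n₀ + 2ξ → 798 = 0 + 2ξ, giving ξ = 399 mol/s.
Outlet amounts (n = n₀ + ν ξ):
  A: 497.1 − 1(399) = 98.12
  C: 1583 − 1(399) = 1184
  B: 0 + 2(399) = 798

98.1 mol/s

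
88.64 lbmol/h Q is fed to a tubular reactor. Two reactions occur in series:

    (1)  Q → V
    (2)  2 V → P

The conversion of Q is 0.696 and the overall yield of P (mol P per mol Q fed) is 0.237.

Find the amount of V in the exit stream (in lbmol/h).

19.7 lbmol/h

Conversion of Q: Q consumed = 1ξ₁ = 0.696 × 88.64 → ξ₁ = 61.69 lbmol/h.
Yield of P: 1ξ₂ / 88.64 = 0.237 → ξ₂ = 21.01 lbmol/h.
Outlet amounts (n = n₀ + Σ ν·ξ):
  Q: 88.64 − 1(61.69) = 26.95
  V: 0 + 1(61.69) − 2(21.01) = 19.68
  P: 0 + 1(21.01) = 21.01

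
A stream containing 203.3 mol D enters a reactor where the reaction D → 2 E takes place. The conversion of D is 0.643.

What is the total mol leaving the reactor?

334 mol

D reacted = 0.643 × 203.3 = 130.7 mol; ν_D = −1, so ξ = 130.7/1 = 130.7 mol.
Outlet amounts (n = n₀ + ν ξ):
  D: 203.3 − 1(130.7) = 72.58
  E: 0 + 2(130.7) = 261.4
Total out = 72.58 + 261.4 = 334 mol.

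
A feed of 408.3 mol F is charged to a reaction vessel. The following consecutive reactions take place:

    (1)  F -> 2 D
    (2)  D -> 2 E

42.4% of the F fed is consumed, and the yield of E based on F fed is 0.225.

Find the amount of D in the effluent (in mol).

Conversion of F: F consumed = 1ξ₁ = 0.424 × 408.3 → ξ₁ = 173.1 mol.
Yield of E: 2ξ₂ / 408.3 = 0.225 → ξ₂ = 45.93 mol.
Outlet amounts (n = n₀ + Σ ν·ξ):
  F: 408.3 − 1(173.1) = 235.2
  D: 0 + 2(173.1) − 1(45.93) = 300.3
  E: 0 + 2(45.93) = 91.87

300 mol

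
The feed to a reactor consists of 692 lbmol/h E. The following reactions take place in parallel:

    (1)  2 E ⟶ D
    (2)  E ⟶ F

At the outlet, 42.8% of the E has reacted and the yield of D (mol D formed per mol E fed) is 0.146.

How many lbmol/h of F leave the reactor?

Yield of D: 1ξ₁ / 692 = 0.146 → ξ₁ = 101 lbmol/h.
Conversion of E: 2ξ₁ + 1ξ₂ = 0.428 × 692 = 296.2 → ξ₂ = 94.11 lbmol/h.
Outlet amounts (n = n₀ + Σ ν·ξ):
  E: 692 − 2(101) − 1(94.11) = 395.8
  D: 0 + 1(101) = 101
  F: 0 + 1(94.11) = 94.11

94.1 lbmol/h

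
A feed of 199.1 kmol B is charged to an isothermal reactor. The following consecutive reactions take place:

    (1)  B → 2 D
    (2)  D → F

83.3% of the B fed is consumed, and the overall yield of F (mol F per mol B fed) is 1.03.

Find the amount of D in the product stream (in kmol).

127 kmol

Conversion of B: B consumed = 1ξ₁ = 0.833 × 199.1 → ξ₁ = 165.9 kmol.
Yield of F: 1ξ₂ / 199.1 = 1.03 → ξ₂ = 205.1 kmol.
Outlet amounts (n = n₀ + Σ ν·ξ):
  B: 199.1 − 1(165.9) = 33.25
  D: 0 + 2(165.9) − 1(205.1) = 126.6
  F: 0 + 1(205.1) = 205.1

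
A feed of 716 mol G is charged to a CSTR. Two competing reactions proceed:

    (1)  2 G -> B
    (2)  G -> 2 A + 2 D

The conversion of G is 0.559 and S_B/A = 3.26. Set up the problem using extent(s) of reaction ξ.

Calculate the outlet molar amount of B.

186 mol

Conversion of G: G consumed = 0.559 × 716 = 400.2 mol = 2ξ₁ + 1ξ₂.
Selectivity: 1ξ₁ / (2ξ₂) = 3.26 → ξ₁ = 6.52 ξ₂.
Substitute: (2·6.52 + 1) ξ₂ = 400.2 → ξ₂ = 28.51 mol, ξ₁ = 185.9 mol.
Outlet amounts (n = n₀ + Σ ν·ξ):
  G: 716 − 2(185.9) − 1(28.51) = 315.8
  B: 0 + 1(185.9) = 185.9
  A: 0 + 2(28.51) = 57.01
  D: 0 + 2(28.51) = 57.01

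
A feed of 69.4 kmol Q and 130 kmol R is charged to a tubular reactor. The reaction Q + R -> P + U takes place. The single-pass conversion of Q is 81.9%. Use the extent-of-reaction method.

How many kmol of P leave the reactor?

Q reacted = 0.819 × 69.4 = 56.84 kmol; ν_Q = −1, so ξ = 56.84/1 = 56.84 kmol.
Outlet amounts (n = n₀ + ν ξ):
  Q: 69.4 − 1(56.84) = 12.56
  R: 130 − 1(56.84) = 73.16
  P: 0 + 1(56.84) = 56.84
  U: 0 + 1(56.84) = 56.84

56.8 kmol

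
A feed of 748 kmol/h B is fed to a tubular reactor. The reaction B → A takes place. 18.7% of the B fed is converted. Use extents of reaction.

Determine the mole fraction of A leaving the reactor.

0.187

B reacted = 0.187 × 748 = 139.9 kmol/h; ν_B = −1, so ξ = 139.9/1 = 139.9 kmol/h.
Outlet amounts (n = n₀ + ν ξ):
  B: 748 − 1(139.9) = 608.1
  A: 0 + 1(139.9) = 139.9
Total out = 748 kmol/h; y_A = 139.9 / 748 = 0.187.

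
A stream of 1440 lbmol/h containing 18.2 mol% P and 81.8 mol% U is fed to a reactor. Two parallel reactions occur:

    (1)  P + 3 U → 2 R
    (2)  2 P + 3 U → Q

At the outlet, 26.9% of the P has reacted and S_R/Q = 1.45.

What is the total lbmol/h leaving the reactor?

Conversion of P: P consumed = 0.269 × 262.1 = 70.5 lbmol/h = 1ξ₁ + 2ξ₂.
Selectivity: 2ξ₁ / (1ξ₂) = 1.45 → ξ₁ = 0.725 ξ₂.
Substitute: (1·0.725 + 2) ξ₂ = 70.5 → ξ₂ = 25.87 lbmol/h, ξ₁ = 18.76 lbmol/h.
Outlet amounts (n = n₀ + Σ ν·ξ):
  P: 262.1 − 1(18.76) − 2(25.87) = 191.6
  U: 1178 − 3(18.76) − 3(25.87) = 1044
  R: 0 + 2(18.76) = 37.51
  Q: 0 + 1(25.87) = 25.87
Total out = 191.6 + 1044 + 37.51 + 25.87 = 1299 lbmol/h.

1300 lbmol/h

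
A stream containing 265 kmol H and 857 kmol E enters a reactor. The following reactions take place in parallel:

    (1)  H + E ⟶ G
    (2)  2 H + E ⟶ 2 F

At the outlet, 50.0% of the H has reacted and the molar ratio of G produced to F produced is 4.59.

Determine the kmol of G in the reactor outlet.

Conversion of H: H consumed = 0.5 × 265 = 132.5 kmol = 1ξ₁ + 2ξ₂.
Selectivity: 1ξ₁ / (2ξ₂) = 4.59 → ξ₁ = 9.18 ξ₂.
Substitute: (1·9.18 + 2) ξ₂ = 132.5 → ξ₂ = 11.85 kmol, ξ₁ = 108.8 kmol.
Outlet amounts (n = n₀ + Σ ν·ξ):
  H: 265 − 1(108.8) − 2(11.85) = 132.5
  E: 857 − 1(108.8) − 1(11.85) = 736.4
  G: 0 + 1(108.8) = 108.8
  F: 0 + 2(11.85) = 23.7

109 kmol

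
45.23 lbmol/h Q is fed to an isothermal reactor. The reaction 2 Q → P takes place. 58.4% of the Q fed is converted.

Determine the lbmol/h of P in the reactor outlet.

Q reacted = 0.584 × 45.23 = 26.41 lbmol/h; ν_Q = −2, so ξ = 26.41/2 = 13.21 lbmol/h.
Outlet amounts (n = n₀ + ν ξ):
  Q: 45.23 − 2(13.21) = 18.82
  P: 0 + 1(13.21) = 13.21

13.2 lbmol/h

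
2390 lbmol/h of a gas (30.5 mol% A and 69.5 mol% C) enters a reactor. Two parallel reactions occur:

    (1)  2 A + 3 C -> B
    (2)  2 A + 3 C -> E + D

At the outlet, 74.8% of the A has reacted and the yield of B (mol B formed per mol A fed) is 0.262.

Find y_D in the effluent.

Yield of B: 1ξ₁ / 729 = 0.262 → ξ₁ = 191 lbmol/h.
Conversion of A: 2ξ₁ + 2ξ₂ = 0.748 × 729 = 545.3 → ξ₂ = 81.64 lbmol/h.
Outlet amounts (n = n₀ + Σ ν·ξ):
  A: 729 − 2(191) − 2(81.64) = 183.7
  C: 1661 − 3(191) − 3(81.64) = 843.2
  B: 0 + 1(191) = 191
  E: 0 + 1(81.64) = 81.64
  D: 0 + 1(81.64) = 81.64
Total out = 1381 lbmol/h; y_D = 81.64 / 1381 = 0.05911.

0.0591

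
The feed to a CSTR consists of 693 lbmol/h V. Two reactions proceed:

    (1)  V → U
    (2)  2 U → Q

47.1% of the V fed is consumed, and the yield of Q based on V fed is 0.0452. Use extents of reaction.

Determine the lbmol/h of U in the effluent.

264 lbmol/h

Conversion of V: V consumed = 1ξ₁ = 0.471 × 693 → ξ₁ = 326.4 lbmol/h.
Yield of Q: 1ξ₂ / 693 = 0.0452 → ξ₂ = 31.32 lbmol/h.
Outlet amounts (n = n₀ + Σ ν·ξ):
  V: 693 − 1(326.4) = 366.6
  U: 0 + 1(326.4) − 2(31.32) = 263.8
  Q: 0 + 1(31.32) = 31.32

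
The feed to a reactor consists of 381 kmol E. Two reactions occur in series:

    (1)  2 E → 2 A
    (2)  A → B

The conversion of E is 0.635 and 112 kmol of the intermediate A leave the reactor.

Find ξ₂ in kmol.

Conversion of E: E consumed = 2ξ₁ = 0.635 × 381 → ξ₁ = 121 kmol.
A balance: n_A = 0 + 2ξ₁ − 1ξ₂ = 112 → ξ₂ = (2·121 − 112)/1 = 129.9 kmol.
Outlet amounts (n = n₀ + Σ ν·ξ):
  E: 381 − 2(121) = 139.1
  A: 0 + 2(121) − 1(129.9) = 112
  B: 0 + 1(129.9) = 129.9

ξ₂ = 130 kmol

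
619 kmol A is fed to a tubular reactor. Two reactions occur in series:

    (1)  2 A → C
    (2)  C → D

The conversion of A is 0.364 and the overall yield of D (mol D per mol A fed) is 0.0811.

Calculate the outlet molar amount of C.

62.5 kmol

Conversion of A: A consumed = 2ξ₁ = 0.364 × 619 → ξ₁ = 112.7 kmol.
Yield of D: 1ξ₂ / 619 = 0.0811 → ξ₂ = 50.2 kmol.
Outlet amounts (n = n₀ + Σ ν·ξ):
  A: 619 − 2(112.7) = 393.7
  C: 0 + 1(112.7) − 1(50.2) = 62.46
  D: 0 + 1(50.2) = 50.2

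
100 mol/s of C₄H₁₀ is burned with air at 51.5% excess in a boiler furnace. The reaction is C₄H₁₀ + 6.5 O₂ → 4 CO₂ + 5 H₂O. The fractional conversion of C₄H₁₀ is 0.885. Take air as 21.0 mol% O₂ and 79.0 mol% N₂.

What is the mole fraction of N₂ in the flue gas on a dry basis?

0.827

Stoichiometric O₂ = 6.5 × 100 = 650 mol/s; O₂ fed = 650 × 1.515 = 984.8 mol/s.
N₂ fed = 984.8 × 79/21 = 3705 mol/s.
Fuel reacted = 0.885 × 100 → ξ = 88.5 mol/s.
Outlet (n = n₀ + ν ξ):
  C₄H₁₀: 100 − 1(88.5) = 11.5
  O₂: 984.8 − 6.5(88.5) = 409.5
  N₂: 3705 (inert)
  CO₂: 0 + 4(88.5) = 354
  H₂O: 0 + 5(88.5) = 442.5
Dry total = 4480 mol/s; y_N₂ (dry) = 3705 / 4480 = 0.827.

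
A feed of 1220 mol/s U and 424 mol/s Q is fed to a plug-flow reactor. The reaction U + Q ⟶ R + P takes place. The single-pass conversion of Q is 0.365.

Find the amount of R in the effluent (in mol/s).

Q reacted = 0.365 × 424 = 154.8 mol/s; ν_Q = −1, so ξ = 154.8/1 = 154.8 mol/s.
Outlet amounts (n = n₀ + ν ξ):
  U: 1220 − 1(154.8) = 1065
  Q: 424 − 1(154.8) = 269.2
  R: 0 + 1(154.8) = 154.8
  P: 0 + 1(154.8) = 154.8

155 mol/s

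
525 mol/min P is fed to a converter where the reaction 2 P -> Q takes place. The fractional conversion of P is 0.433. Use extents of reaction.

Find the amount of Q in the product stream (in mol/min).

114 mol/min

P reacted = 0.433 × 525 = 227.3 mol/min; ν_P = −2, so ξ = 227.3/2 = 113.7 mol/min.
Outlet amounts (n = n₀ + ν ξ):
  P: 525 − 2(113.7) = 297.7
  Q: 0 + 1(113.7) = 113.7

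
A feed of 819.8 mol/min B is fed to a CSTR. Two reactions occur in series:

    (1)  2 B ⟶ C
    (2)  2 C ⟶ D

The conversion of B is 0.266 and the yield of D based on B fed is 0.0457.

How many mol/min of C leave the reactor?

34.1 mol/min

Conversion of B: B consumed = 2ξ₁ = 0.266 × 819.8 → ξ₁ = 109 mol/min.
Yield of D: 1ξ₂ / 819.8 = 0.0457 → ξ₂ = 37.46 mol/min.
Outlet amounts (n = n₀ + Σ ν·ξ):
  B: 819.8 − 2(109) = 601.7
  C: 0 + 1(109) − 2(37.46) = 34.1
  D: 0 + 1(37.46) = 37.46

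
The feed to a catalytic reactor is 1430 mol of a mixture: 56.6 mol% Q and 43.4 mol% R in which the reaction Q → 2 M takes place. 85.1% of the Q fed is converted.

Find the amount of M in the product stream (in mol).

Q reacted = 0.851 × 809.4 = 688.8 mol; ν_Q = −1, so ξ = 688.8/1 = 688.8 mol.
Outlet amounts (n = n₀ + ν ξ):
  Q: 809.4 − 1(688.8) = 120.6
  M: 0 + 2(688.8) = 1378
  R: 620.6 (inert)

1380 mol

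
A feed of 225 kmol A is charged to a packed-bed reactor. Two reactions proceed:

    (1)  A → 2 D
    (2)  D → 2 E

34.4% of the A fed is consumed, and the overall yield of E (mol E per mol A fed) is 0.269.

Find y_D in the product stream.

0.374

Conversion of A: A consumed = 1ξ₁ = 0.344 × 225 → ξ₁ = 77.4 kmol.
Yield of E: 2ξ₂ / 225 = 0.269 → ξ₂ = 30.26 kmol.
Outlet amounts (n = n₀ + Σ ν·ξ):
  A: 225 − 1(77.4) = 147.6
  D: 0 + 2(77.4) − 1(30.26) = 124.5
  E: 0 + 2(30.26) = 60.53
Total out = 332.7 kmol; y_D = 124.5 / 332.7 = 0.3744.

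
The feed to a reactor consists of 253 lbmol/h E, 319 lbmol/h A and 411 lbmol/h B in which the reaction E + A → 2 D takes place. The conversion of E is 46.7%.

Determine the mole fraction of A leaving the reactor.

E reacted = 0.467 × 253 = 118.2 lbmol/h; ν_E = −1, so ξ = 118.2/1 = 118.2 lbmol/h.
Outlet amounts (n = n₀ + ν ξ):
  E: 253 − 1(118.2) = 134.8
  A: 319 − 1(118.2) = 200.8
  D: 0 + 2(118.2) = 236.3
  B: 411 (inert)
Total out = 983 lbmol/h; y_A = 200.8 / 983 = 0.2043.

0.204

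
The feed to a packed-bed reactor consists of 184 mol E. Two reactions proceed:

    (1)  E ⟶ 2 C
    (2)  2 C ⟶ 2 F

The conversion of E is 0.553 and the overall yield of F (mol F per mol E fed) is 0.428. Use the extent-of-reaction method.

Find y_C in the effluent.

Conversion of E: E consumed = 1ξ₁ = 0.553 × 184 → ξ₁ = 101.8 mol.
Yield of F: 2ξ₂ / 184 = 0.428 → ξ₂ = 39.38 mol.
Outlet amounts (n = n₀ + Σ ν·ξ):
  E: 184 − 1(101.8) = 82.25
  C: 0 + 2(101.8) − 2(39.38) = 124.8
  F: 0 + 2(39.38) = 78.75
Total out = 285.8 mol; y_C = 124.8 / 285.8 = 0.4366.

0.437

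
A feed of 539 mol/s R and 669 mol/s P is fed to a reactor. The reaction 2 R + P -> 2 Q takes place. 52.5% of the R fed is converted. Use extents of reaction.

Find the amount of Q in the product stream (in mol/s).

R reacted = 0.525 × 539 = 283 mol/s; ν_R = −2, so ξ = 283/2 = 141.5 mol/s.
Outlet amounts (n = n₀ + ν ξ):
  R: 539 − 2(141.5) = 256
  P: 669 − 1(141.5) = 527.5
  Q: 0 + 2(141.5) = 283

283 mol/s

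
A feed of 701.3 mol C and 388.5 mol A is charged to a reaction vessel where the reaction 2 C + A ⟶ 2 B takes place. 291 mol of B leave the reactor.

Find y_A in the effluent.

For B: n = n₀ + 2ξ → 291 = 0 + 2ξ, giving ξ = 145.5 mol.
Outlet amounts (n = n₀ + ν ξ):
  C: 701.3 − 2(145.5) = 410.3
  A: 388.5 − 1(145.5) = 243
  B: 0 + 2(145.5) = 291
Total out = 944.3 mol; y_A = 243 / 944.3 = 0.2573.

0.257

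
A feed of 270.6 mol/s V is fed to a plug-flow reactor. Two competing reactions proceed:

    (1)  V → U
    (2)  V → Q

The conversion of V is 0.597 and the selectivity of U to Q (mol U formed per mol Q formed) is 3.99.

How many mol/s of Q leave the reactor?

32.4 mol/s

Conversion of V: V consumed = 0.597 × 270.6 = 161.5 mol/s = 1ξ₁ + 1ξ₂.
Selectivity: 1ξ₁ / (1ξ₂) = 3.99 → ξ₁ = 3.99 ξ₂.
Substitute: (1·3.99 + 1) ξ₂ = 161.5 → ξ₂ = 32.37 mol/s, ξ₁ = 129.2 mol/s.
Outlet amounts (n = n₀ + Σ ν·ξ):
  V: 270.6 − 1(129.2) − 1(32.37) = 109.1
  U: 0 + 1(129.2) = 129.2
  Q: 0 + 1(32.37) = 32.37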